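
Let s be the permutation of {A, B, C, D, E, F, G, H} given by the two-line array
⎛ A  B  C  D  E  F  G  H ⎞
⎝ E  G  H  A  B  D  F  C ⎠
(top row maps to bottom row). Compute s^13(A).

E

Tracing A → E → … returns to A after 6 steps, so A lies in a 6-cycle (A, E, B, G, F, D).
Powers repeat with period 6 on this cycle, and 13 mod 6 = 1, so s^13(A) = s^1(A).
Advancing 1 step from A: A → E.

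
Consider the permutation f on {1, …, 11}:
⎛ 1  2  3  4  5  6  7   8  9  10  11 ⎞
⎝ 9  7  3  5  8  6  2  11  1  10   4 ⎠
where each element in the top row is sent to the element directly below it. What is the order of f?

4

The disjoint-cycle form of f has cycle lengths 4, 2, 2, 1, 1, 1.
Since disjoint cycles commute, ord(f) = lcm(4, 2, 2) = 4.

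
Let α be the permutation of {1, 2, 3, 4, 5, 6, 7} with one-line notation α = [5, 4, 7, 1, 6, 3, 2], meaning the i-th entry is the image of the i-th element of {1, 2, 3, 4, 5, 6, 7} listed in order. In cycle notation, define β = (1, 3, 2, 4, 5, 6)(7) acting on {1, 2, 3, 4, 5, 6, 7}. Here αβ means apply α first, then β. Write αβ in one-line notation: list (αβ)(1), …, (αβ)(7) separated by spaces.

6 5 7 3 1 2 4

(αβ)(x) = β(α(x)). Computing each image: β(α(1)) = β(5) = 6, β(α(2)) = β(4) = 5, β(α(3)) = β(7) = 7, β(α(4)) = β(1) = 3, β(α(5)) = β(6) = 1, β(α(6)) = β(3) = 2, β(α(7)) = β(2) = 4.
Hence αβ = [6 5 7 3 1 2 4].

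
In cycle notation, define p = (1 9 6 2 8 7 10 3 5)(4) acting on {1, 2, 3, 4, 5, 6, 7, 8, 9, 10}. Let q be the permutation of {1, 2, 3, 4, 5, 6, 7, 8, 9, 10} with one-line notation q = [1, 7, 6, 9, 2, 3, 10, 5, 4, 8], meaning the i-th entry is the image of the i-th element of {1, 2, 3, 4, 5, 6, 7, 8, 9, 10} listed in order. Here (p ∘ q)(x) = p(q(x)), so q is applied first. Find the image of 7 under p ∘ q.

3

First apply q: q(7) = 10, then p(10) = 3. Thus (p ∘ q)(7) = 3.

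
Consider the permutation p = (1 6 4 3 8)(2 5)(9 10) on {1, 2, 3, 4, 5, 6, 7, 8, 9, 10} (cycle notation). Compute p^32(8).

8 lies in the 5-cycle (1 6 4 3 8).
On a 5-cycle, p^5 is the identity, so p^32 = p^2 there (32 ≡ 2 mod 5).
Advancing 2 steps from 8: 8 → 1 → 6.

6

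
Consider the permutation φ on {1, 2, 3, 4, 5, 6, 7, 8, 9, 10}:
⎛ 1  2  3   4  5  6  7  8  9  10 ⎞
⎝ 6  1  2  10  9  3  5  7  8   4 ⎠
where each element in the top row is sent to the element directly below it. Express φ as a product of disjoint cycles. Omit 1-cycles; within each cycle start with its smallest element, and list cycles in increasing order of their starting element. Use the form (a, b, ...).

(1, 6, 3, 2)(4, 10)(5, 9, 8, 7)

Start at 1 and follow images: 1 → 6 → 3 → 2 → 1, giving the cycle (1, 6, 3, 2).
Repeating from the next unused element and collecting all non-trivial cycles gives (1, 6, 3, 2)(4, 10)(5, 9, 8, 7).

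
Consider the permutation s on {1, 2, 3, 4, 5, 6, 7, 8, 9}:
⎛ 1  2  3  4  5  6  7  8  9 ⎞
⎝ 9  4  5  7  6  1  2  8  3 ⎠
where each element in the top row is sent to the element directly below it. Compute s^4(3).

9

Tracing 3 → 5 → … returns to 3 after 5 steps, so 3 lies in a 5-cycle (1, 9, 3, 5, 6).
Advancing 4 steps from 3: 3 → 5 → 6 → 1 → 9.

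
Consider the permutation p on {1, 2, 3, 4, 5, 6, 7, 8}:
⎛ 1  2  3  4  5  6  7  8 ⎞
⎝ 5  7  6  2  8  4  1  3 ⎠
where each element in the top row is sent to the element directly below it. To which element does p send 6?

4

The entry below 6 in the array is 4, so p(6) = 4.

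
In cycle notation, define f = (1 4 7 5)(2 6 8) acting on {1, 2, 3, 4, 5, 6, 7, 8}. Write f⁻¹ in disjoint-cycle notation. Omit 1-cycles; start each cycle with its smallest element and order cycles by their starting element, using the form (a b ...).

(1 5 7 4)(2 8 6)

The inverse reverses each cycle.
After reversing and putting each cycle's least element first, f⁻¹ = (1 5 7 4)(2 8 6).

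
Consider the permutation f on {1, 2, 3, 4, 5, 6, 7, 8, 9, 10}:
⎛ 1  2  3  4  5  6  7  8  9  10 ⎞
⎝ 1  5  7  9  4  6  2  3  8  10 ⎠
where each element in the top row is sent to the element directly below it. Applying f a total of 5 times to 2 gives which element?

3

Tracing 2 → 5 → … returns to 2 after 7 steps, so 2 lies in a 7-cycle (2 5 4 9 8 3 7).
Stepping 5 places around the cycle: 2 → 5 → 4 → 9 → 8 → 3.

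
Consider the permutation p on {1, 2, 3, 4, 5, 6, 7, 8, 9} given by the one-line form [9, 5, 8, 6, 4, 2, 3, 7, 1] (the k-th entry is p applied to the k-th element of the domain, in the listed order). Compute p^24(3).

Tracing 3 → 8 → … returns to 3 after 3 steps, so 3 lies in a 3-cycle (3, 8, 7).
On a 3-cycle, p^3 is the identity, so p^24 = p^0 there (24 ≡ 0 mod 3).
So p^24(3) = 3.

3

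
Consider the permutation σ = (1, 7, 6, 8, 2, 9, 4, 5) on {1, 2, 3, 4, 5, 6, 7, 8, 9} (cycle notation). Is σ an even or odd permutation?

The cycle lengths are 8, 1.
A cycle is odd iff its length is even; σ has 1 even-length cycle, so sgn(σ) = (−1)^1 and σ is odd.

odd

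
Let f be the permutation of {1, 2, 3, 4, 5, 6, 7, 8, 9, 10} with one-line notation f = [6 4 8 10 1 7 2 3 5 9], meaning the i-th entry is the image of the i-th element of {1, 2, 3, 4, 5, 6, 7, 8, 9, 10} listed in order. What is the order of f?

8

Writing f as disjoint cycles, the cycle lengths are 8, 2.
The order of f is the least common multiple of its cycle lengths: lcm(8, 2) = 8.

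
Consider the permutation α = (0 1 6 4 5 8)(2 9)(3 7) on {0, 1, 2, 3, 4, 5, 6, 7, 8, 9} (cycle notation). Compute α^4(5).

6

5 lies in the 6-cycle (0 1 6 4 5 8).
Stepping 4 places around the cycle: 5 → 8 → 0 → 1 → 6.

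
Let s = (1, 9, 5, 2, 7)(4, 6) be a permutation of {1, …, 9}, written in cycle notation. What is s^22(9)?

9 lies in the 5-cycle (1, 9, 5, 2, 7).
On a 5-cycle, s^5 is the identity, so s^22 = s^2 there (22 ≡ 2 mod 5).
Advancing 2 steps from 9: 9 → 5 → 2.

2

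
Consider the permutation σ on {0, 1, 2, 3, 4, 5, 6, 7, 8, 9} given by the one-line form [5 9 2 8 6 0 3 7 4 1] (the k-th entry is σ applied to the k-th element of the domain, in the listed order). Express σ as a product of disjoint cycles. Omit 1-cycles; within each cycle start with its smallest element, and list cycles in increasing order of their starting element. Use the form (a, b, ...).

From 0: 0 → 5 → 0, closing the cycle (0, 5).
Repeating from the next unused element and collecting all non-trivial cycles gives (0, 5)(1, 9)(3, 8, 4, 6).

(0, 5)(1, 9)(3, 8, 4, 6)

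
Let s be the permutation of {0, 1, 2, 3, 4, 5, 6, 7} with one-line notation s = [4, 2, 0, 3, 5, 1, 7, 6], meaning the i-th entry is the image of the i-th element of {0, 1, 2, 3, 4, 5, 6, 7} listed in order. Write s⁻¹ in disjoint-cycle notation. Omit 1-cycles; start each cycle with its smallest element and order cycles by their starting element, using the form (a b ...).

The cycle decomposition of s is (0 4 5 1 2)(6 7).
Reversing each cycle (and rotating so the smallest element leads) gives s⁻¹ = (0 2 1 5 4)(6 7).

(0 2 1 5 4)(6 7)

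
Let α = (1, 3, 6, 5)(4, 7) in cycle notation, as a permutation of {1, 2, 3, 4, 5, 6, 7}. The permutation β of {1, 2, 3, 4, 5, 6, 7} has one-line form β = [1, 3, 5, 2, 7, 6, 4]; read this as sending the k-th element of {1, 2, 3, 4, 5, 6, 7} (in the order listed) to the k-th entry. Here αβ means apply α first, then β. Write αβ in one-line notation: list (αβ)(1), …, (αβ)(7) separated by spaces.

(αβ)(x) = β(α(x)). Computing each image: β(α(1)) = β(3) = 5, β(α(2)) = β(2) = 3, β(α(3)) = β(6) = 6, β(α(4)) = β(7) = 4, β(α(5)) = β(1) = 1, β(α(6)) = β(5) = 7, β(α(7)) = β(4) = 2.
Hence αβ = [5 3 6 4 1 7 2].

5 3 6 4 1 7 2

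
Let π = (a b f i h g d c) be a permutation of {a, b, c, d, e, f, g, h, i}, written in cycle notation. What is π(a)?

b

In the cycle (a b f i h g d c), a is followed by b, so π(a) = b.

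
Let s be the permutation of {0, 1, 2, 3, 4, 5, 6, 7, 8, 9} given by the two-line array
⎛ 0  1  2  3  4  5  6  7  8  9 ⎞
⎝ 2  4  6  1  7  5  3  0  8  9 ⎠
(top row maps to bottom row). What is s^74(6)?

7

Tracing 6 → 3 → … returns to 6 after 7 steps, so 6 lies in a 7-cycle (0, 2, 6, 3, 1, 4, 7).
Since the cycle has length 7, s^74 acts on it the same as s^4 (74 mod 7 = 4).
Advancing 4 steps from 6: 6 → 3 → 1 → 4 → 7.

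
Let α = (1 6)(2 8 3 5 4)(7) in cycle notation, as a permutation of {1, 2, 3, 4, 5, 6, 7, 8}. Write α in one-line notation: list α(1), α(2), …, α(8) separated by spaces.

6 8 5 2 4 1 7 3

Image by image: 1↦6, 2↦8, 3↦5, 4↦2, 5↦4, 6↦1, 7↦7, 8↦3.
Listing these in domain order gives 6 8 5 2 4 1 7 3.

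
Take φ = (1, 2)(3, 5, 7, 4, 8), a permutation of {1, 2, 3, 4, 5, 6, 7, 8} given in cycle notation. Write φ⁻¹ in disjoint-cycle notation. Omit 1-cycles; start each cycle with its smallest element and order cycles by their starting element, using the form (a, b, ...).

The inverse reverses each cycle.
Reversing each cycle of φ and rotating so the smallest element leads gives (1, 2)(3, 8, 4, 7, 5).

(1, 2)(3, 8, 4, 7, 5)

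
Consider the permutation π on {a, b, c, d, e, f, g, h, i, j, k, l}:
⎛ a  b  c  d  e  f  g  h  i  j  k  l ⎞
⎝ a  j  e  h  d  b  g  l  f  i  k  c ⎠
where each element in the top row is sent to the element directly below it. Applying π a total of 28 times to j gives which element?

Tracing j → i → … returns to j after 4 steps, so j lies in a 4-cycle (b j i f).
Since the cycle has length 4, π^28 acts on it the same as π^0 (28 mod 4 = 0).
So π^28(j) = j.

j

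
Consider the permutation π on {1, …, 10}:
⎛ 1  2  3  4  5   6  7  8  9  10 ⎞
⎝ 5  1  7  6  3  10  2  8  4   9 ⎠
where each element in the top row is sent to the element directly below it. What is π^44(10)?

10

Tracing 10 → 9 → … returns to 10 after 4 steps, so 10 lies in a 4-cycle (4 6 10 9).
Since the cycle has length 4, π^44 acts on it the same as π^0 (44 mod 4 = 0).
So π^44(10) = 10.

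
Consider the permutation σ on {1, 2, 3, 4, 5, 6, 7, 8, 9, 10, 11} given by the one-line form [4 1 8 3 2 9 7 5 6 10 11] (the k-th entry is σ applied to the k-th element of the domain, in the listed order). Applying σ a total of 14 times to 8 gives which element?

Tracing 8 → 5 → … returns to 8 after 6 steps, so 8 lies in a 6-cycle (1, 4, 3, 8, 5, 2).
Powers repeat with period 6 on this cycle, and 14 mod 6 = 2, so σ^14(8) = σ^2(8).
Advancing 2 steps from 8: 8 → 5 → 2.

2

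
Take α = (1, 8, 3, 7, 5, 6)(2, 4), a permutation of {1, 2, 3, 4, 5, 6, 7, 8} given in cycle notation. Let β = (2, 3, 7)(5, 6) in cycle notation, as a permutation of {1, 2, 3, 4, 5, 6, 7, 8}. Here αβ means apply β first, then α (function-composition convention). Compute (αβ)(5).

1

β(5) = 6, then α(6) = 1; composing gives (αβ)(5) = 1.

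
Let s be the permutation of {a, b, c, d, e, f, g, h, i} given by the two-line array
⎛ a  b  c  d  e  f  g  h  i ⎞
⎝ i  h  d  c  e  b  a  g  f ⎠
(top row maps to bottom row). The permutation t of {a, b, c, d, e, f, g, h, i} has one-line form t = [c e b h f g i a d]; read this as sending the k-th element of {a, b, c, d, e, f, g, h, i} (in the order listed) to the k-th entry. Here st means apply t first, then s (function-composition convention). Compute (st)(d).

(st)(d) = s(t(d)). t(d) = h, then s(h) = g. So (st)(d) = g.

g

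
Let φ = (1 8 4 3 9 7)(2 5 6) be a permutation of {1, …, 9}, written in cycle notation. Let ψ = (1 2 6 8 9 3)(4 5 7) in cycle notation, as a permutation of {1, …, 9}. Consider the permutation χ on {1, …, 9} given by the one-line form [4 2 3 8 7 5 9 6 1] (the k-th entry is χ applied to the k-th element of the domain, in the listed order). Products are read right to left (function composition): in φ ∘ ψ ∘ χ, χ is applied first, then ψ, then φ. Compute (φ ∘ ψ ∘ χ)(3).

Apply the permutations in order: χ(3) = 3, then ψ(3) = 1, then φ(1) = 8. So (φ ∘ ψ ∘ χ)(3) = 8.

8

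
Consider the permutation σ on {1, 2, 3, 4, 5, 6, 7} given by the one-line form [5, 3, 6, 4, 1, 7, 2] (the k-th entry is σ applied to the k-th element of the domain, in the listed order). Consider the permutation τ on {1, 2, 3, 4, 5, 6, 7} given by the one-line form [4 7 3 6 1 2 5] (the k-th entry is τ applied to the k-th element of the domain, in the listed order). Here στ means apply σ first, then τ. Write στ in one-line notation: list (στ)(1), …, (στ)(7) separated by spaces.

1 3 2 6 4 5 7

(στ)(x) = τ(σ(x)). Computing each image: τ(σ(1)) = τ(5) = 1, τ(σ(2)) = τ(3) = 3, τ(σ(3)) = τ(6) = 2, τ(σ(4)) = τ(4) = 6, τ(σ(5)) = τ(1) = 4, τ(σ(6)) = τ(7) = 5, τ(σ(7)) = τ(2) = 7.
Hence στ = [1 3 2 6 4 5 7].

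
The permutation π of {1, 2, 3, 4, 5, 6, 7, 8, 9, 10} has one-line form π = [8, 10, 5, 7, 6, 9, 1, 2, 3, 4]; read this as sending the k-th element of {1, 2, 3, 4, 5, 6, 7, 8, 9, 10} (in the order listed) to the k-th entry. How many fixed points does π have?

0

No element satisfies π(x) = x, so there are 0 fixed points.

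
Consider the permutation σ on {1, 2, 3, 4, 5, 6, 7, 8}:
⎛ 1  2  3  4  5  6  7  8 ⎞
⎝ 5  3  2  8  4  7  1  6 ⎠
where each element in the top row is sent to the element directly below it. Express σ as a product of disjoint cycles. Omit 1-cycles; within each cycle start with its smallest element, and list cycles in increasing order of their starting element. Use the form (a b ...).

(1 5 4 8 6 7)(2 3)

From 1: 1 → 5 → 4 → 8 → 6 → 7 → 1, closing the cycle (1 5 4 8 6 7).
Repeating from the next unused element and collecting all non-trivial cycles gives (1 5 4 8 6 7)(2 3).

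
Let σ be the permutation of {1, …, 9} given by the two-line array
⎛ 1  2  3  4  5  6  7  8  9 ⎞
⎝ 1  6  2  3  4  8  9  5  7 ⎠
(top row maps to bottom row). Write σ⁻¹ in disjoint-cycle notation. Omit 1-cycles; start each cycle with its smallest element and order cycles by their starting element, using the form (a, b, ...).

(2, 3, 4, 5, 8, 6)(7, 9)

The cycle decomposition of σ is (2, 6, 8, 5, 4, 3)(7, 9).
The inverse reverses every cycle; in canonical form, σ⁻¹ = (2, 3, 4, 5, 8, 6)(7, 9).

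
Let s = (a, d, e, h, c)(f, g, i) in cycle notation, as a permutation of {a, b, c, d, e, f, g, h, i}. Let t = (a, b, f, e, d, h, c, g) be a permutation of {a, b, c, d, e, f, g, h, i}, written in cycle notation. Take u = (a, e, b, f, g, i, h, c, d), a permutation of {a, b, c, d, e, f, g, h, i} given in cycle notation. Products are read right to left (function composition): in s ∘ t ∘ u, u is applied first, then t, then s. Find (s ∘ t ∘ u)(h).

(s ∘ t ∘ u)(h) = s(t(u(h))). u(h) = c, then t(c) = g, then s(g) = i, so the result is i.

i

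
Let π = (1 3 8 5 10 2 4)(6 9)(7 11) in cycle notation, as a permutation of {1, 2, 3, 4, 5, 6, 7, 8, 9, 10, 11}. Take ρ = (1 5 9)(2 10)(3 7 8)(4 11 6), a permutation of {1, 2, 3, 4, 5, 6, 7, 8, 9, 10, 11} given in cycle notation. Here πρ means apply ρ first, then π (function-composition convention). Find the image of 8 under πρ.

First apply ρ: ρ(8) = 3, then π(3) = 8. Thus (πρ)(8) = 8.

8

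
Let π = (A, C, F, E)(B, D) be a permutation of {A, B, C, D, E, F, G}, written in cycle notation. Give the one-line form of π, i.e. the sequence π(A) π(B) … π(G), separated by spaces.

Image by image: A→C, B→D, C→F, D→B, E→A, F→E, G→G.
Listing these in domain order gives C D F B A E G.

C D F B A E G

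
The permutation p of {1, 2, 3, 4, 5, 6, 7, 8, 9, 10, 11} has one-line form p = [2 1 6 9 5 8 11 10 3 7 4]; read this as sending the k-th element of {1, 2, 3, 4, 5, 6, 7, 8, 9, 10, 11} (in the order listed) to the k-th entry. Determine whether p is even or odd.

In disjoint-cycle form the cycle lengths are 8, 2, 1.
A cycle of length ℓ contributes ℓ−1 transpositions, so p is a product of 7 + 1 = 8 transpositions — even.

even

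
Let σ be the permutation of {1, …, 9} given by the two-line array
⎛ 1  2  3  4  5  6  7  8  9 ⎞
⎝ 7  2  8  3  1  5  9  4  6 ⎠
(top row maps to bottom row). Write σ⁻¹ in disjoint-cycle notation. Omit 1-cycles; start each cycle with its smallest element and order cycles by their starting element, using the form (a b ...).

(1 5 6 9 7)(3 4 8)

First write σ in disjoint cycles: (1 7 9 6 5)(3 8 4).
The inverse reverses every cycle; in canonical form, σ⁻¹ = (1 5 6 9 7)(3 4 8).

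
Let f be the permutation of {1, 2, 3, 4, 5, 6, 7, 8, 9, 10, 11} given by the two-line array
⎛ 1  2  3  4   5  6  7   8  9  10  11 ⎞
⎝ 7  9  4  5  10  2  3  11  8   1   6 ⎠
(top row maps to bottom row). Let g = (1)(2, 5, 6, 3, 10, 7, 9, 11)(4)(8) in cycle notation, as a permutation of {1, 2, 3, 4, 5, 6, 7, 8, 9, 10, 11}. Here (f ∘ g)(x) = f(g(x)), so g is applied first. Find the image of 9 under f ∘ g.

6

First apply g: g(9) = 11, then f(11) = 6. Thus (f ∘ g)(9) = 6.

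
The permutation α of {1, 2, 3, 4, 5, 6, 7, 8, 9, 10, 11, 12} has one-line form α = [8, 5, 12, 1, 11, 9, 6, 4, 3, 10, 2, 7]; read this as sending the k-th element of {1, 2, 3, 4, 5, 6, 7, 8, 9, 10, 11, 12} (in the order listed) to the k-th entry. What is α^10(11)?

2

Tracing 11 → 2 → … returns to 11 after 3 steps, so 11 lies in a 3-cycle (2 5 11).
Since the cycle has length 3, α^10 acts on it the same as α^1 (10 mod 3 = 1).
Advancing 1 step from 11: 11 → 2.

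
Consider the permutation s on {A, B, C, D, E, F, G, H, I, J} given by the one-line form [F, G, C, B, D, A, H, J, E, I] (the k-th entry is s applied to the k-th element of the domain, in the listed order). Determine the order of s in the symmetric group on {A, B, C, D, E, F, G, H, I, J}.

Writing s as disjoint cycles, the cycle lengths are 7, 2, 1.
Since disjoint cycles commute, ord(s) = lcm(7, 2) = 14.

14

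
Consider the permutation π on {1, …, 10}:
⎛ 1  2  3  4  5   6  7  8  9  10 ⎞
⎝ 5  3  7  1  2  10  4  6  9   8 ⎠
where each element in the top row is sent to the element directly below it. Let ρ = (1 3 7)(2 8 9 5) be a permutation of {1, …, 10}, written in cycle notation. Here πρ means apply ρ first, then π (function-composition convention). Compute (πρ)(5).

(πρ)(5) = π(ρ(5)). ρ(5) = 2, then π(2) = 3. So (πρ)(5) = 3.

3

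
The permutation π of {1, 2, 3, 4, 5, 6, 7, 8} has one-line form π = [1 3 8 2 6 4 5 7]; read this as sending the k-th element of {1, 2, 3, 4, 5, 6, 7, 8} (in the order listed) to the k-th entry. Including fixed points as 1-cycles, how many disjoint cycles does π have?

The cycle decomposition is (1)(2, 3, 8, 7, 5, 6, 4), which has 2 cycles (counting 1-cycles).

2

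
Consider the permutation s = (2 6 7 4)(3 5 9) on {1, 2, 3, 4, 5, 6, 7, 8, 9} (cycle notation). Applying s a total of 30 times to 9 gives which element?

9 lies in the 3-cycle (3 5 9).
Powers repeat with period 3 on this cycle, and 30 mod 3 = 0, so s^30(9) = s^0(9).
So s^30(9) = 9.

9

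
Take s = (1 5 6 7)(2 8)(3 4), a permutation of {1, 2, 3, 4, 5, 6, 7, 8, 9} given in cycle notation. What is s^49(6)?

7

6 lies in the 4-cycle (1 5 6 7).
Powers repeat with period 4 on this cycle, and 49 mod 4 = 1, so s^49(6) = s^1(6).
Stepping 1 place around the cycle: 6 → 7.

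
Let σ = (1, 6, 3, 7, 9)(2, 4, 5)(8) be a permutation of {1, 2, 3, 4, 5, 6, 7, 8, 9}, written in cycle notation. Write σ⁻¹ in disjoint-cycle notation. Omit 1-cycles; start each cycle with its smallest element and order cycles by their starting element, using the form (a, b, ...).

The inverse reverses each cycle.
After reversing and putting each cycle's least element first, σ⁻¹ = (1, 9, 7, 3, 6)(2, 5, 4).

(1, 9, 7, 3, 6)(2, 5, 4)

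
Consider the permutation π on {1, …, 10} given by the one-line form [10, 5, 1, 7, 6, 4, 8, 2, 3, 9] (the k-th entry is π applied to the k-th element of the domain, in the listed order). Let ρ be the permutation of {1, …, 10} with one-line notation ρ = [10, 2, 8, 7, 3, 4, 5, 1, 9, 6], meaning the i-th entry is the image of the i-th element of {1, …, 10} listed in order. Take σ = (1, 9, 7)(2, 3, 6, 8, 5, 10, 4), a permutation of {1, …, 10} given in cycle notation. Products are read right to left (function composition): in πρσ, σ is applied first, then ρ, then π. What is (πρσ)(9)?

6

Apply the permutations in order: σ(9) = 7, then ρ(7) = 5, then π(5) = 6. So (πρσ)(9) = 6.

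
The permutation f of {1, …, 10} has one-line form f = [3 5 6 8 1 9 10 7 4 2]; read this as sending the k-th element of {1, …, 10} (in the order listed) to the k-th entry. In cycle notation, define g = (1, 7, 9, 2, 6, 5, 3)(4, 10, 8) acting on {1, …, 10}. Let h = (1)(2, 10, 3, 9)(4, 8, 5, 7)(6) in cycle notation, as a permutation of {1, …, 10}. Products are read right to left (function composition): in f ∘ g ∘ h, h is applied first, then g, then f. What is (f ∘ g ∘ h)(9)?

9

Apply the permutations in order: h(9) = 2, then g(2) = 6, then f(6) = 9. So (f ∘ g ∘ h)(9) = 9.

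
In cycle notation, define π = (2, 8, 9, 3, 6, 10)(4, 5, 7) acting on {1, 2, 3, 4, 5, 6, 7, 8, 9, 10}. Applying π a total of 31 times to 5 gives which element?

5 lies in the 3-cycle (4, 5, 7).
Powers repeat with period 3 on this cycle, and 31 mod 3 = 1, so π^31(5) = π^1(5).
Advancing 1 step from 5: 5 → 7.

7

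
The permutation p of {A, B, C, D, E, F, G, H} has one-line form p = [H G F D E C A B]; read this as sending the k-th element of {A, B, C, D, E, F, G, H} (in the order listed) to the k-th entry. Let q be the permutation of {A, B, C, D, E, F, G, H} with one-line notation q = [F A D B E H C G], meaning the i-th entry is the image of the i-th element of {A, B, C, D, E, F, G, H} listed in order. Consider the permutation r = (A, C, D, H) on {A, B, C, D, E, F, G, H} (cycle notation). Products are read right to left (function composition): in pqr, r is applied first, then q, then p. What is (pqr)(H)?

(pqr)(H) = p(q(r(H))). r(H) = A, then q(A) = F, then p(F) = C, so the result is C.

C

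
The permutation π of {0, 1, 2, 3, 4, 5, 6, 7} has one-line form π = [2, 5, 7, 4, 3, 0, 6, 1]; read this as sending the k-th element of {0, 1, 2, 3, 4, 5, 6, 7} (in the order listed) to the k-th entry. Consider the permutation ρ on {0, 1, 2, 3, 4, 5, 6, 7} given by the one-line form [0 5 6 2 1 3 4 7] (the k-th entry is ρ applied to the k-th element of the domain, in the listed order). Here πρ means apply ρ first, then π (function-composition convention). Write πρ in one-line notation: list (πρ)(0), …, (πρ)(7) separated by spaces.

Chase each element through ρ then π: 0 → 0 → 2; 1 → 5 → 0; 2 → 6 → 6; 3 → 2 → 7; 4 → 1 → 5; 5 → 3 → 4; 6 → 4 → 3; 7 → 7 → 1.
Collecting the images, πρ = [2 0 6 7 5 4 3 1].

2 0 6 7 5 4 3 1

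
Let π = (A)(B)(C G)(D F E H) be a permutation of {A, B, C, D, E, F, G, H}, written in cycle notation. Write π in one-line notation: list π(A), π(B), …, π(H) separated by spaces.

Image by image: A↦A, B↦B, C↦G, D↦F, E↦H, F↦E, G↦C, H↦D.
Listing these in domain order gives A B G F H E C D.

A B G F H E C D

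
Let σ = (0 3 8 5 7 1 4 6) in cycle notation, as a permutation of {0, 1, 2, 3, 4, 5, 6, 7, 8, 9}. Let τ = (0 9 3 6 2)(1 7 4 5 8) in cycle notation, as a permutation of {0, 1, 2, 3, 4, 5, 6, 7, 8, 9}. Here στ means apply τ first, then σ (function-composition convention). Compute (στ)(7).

τ(7) = 4, then σ(4) = 6; composing gives (στ)(7) = 6.

6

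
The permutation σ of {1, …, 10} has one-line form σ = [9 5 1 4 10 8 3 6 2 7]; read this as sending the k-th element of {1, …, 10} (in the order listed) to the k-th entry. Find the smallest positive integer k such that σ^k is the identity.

The disjoint-cycle form of σ has cycle lengths 7, 2, 1.
Since disjoint cycles commute, ord(σ) = lcm(7, 2) = 14.

14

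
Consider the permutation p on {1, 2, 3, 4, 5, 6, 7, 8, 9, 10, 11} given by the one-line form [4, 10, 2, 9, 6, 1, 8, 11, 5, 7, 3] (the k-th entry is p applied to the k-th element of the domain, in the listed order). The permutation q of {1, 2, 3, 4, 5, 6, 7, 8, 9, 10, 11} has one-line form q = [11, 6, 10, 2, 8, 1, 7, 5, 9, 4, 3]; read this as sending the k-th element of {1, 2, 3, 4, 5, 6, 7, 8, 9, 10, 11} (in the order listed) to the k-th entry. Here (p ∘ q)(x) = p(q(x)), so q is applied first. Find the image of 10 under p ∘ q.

q(10) = 4, then p(4) = 9; composing gives (p ∘ q)(10) = 9.

9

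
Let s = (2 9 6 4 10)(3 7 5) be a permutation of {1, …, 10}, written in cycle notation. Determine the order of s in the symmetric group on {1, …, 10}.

15

The cycle type of s is (5, 3, 1, 1).
The order is lcm(5, 3) = 15.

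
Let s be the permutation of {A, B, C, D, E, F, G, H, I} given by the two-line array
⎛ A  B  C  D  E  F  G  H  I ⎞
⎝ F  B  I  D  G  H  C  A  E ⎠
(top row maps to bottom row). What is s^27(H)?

Tracing H → A → … returns to H after 3 steps, so H lies in a 3-cycle (A, F, H).
On a 3-cycle, s^3 is the identity, so s^27 = s^0 there (27 ≡ 0 mod 3).
So s^27(H) = H.

H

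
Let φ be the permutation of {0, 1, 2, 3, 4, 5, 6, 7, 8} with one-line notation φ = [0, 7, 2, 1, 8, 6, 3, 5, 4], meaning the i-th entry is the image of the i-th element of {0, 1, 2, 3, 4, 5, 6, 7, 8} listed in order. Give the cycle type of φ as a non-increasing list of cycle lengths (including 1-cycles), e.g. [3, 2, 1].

[5, 2, 1, 1]

The disjoint cycles are (0)(1, 7, 5, 6, 3)(2)(4, 8), with lengths 5, 2, 1, 1 in non-increasing order.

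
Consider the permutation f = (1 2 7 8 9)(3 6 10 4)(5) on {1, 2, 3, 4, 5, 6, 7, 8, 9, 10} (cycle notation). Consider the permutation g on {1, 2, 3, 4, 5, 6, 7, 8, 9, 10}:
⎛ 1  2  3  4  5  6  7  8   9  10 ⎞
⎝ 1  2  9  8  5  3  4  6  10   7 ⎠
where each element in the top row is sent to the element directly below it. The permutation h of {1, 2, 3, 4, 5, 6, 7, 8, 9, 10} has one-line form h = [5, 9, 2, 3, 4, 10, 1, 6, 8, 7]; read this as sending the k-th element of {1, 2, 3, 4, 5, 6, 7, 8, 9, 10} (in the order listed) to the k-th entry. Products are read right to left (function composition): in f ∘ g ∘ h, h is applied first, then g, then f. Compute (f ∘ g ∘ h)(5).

Apply the permutations in order: h(5) = 4, then g(4) = 8, then f(8) = 9. So (f ∘ g ∘ h)(5) = 9.

9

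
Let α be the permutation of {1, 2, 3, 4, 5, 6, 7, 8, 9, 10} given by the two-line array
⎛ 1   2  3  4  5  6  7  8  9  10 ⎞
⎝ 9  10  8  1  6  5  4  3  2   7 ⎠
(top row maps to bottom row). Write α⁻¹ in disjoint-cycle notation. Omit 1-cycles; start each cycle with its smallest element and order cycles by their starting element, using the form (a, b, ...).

The cycle decomposition of α is (1, 9, 2, 10, 7, 4)(3, 8)(5, 6).
The inverse reverses every cycle; in canonical form, α⁻¹ = (1, 4, 7, 10, 2, 9)(3, 8)(5, 6).

(1, 4, 7, 10, 2, 9)(3, 8)(5, 6)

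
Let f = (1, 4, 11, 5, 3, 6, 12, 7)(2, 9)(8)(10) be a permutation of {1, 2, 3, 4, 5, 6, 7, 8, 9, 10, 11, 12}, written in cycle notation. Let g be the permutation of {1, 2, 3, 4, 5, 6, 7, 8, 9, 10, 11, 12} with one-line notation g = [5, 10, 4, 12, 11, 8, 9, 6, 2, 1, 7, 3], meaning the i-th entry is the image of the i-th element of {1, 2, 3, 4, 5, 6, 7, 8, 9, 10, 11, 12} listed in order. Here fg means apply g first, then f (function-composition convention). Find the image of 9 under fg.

9

(fg)(9) = f(g(9)). g(9) = 2, then f(2) = 9. So (fg)(9) = 9.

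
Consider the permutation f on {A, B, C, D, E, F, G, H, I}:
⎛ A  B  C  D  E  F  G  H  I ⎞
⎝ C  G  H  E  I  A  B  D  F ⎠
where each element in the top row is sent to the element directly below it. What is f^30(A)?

H

Tracing A → C → … returns to A after 7 steps, so A lies in a 7-cycle (A, C, H, D, E, I, F).
Powers repeat with period 7 on this cycle, and 30 mod 7 = 2, so f^30(A) = f^2(A).
Advancing 2 steps from A: A → C → H.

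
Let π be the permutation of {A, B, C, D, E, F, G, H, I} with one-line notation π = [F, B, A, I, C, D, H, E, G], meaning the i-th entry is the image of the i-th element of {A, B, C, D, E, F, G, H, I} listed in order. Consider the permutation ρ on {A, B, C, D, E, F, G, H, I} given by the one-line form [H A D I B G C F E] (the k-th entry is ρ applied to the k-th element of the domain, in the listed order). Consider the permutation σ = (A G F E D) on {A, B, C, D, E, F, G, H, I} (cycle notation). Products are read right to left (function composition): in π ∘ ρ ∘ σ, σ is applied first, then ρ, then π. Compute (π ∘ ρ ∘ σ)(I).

C

Apply the permutations in order: σ(I) = I, then ρ(I) = E, then π(E) = C. So (π ∘ ρ ∘ σ)(I) = C.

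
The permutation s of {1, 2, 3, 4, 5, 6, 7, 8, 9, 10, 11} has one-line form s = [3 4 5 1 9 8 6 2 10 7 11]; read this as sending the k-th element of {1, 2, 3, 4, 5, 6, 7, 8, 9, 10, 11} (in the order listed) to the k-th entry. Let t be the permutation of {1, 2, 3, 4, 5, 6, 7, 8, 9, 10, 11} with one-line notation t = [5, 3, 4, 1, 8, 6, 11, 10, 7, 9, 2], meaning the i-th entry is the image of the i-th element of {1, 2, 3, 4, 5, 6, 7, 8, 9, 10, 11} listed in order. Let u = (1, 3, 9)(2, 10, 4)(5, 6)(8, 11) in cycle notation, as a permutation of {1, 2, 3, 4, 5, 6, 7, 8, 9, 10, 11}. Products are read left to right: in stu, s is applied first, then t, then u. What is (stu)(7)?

5

Apply the permutations in order: s(7) = 6, then t(6) = 6, then u(6) = 5. So (stu)(7) = 5.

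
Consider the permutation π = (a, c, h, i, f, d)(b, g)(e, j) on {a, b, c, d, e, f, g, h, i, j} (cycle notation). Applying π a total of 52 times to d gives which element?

i

d lies in the 6-cycle (a, c, h, i, f, d).
On a 6-cycle, π^6 is the identity, so π^52 = π^4 there (52 ≡ 4 mod 6).
Stepping 4 places around the cycle: d → a → c → h → i.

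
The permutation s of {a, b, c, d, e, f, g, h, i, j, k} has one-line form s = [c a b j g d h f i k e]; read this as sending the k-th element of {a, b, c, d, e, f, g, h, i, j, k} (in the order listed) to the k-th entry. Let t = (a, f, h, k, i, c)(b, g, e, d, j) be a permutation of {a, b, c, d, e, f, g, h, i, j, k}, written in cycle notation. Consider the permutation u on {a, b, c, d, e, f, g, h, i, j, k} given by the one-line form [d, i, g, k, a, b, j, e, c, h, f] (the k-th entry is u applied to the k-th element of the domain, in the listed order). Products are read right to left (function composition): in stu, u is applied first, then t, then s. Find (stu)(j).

e

Chase j: u(j) = h; t(h) = k; s(k) = e. Hence (stu)(j) = e.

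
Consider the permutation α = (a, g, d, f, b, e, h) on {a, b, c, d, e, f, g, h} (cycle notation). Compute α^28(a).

a lies in the 7-cycle (a, g, d, f, b, e, h).
On a 7-cycle, α^7 is the identity, so α^28 = α^0 there (28 ≡ 0 mod 7).
So α^28(a) = a.

a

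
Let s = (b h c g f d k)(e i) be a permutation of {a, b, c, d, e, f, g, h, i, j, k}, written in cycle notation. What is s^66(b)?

g

b lies in the 7-cycle (b h c g f d k).
Powers repeat with period 7 on this cycle, and 66 mod 7 = 3, so s^66(b) = s^3(b).
Stepping 3 places around the cycle: b → h → c → g.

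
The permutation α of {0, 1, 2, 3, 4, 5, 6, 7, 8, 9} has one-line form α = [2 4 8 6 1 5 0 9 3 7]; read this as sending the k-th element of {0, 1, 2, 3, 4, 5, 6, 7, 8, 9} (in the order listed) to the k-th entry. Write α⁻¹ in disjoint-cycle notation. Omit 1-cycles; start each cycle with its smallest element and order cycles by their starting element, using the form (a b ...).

The cycle decomposition of α is (0 2 8 3 6)(1 4)(7 9).
The inverse reverses every cycle; in canonical form, α⁻¹ = (0 6 3 8 2)(1 4)(7 9).

(0 6 3 8 2)(1 4)(7 9)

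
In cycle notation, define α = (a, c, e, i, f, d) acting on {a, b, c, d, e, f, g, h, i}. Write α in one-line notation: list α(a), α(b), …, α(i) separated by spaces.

Each element maps to the next entry in its cycle (wrapping to the front): a↦c, b↦b, c↦e, d↦a, e↦i, f↦d, g↦g, h↦h, i↦f.
So the one-line form is c b e a i d g h f.

c b e a i d g h f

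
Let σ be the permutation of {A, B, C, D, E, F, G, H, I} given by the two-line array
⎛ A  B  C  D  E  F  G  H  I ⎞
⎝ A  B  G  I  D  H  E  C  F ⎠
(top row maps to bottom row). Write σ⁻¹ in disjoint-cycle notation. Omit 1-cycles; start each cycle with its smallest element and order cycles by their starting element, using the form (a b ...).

First write σ in disjoint cycles: (C G E D I F H).
The inverse reverses every cycle; in canonical form, σ⁻¹ = (C H F I D E G).

(C H F I D E G)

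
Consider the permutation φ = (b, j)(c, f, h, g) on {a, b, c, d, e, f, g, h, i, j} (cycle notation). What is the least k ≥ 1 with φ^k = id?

The disjoint cycles have lengths 4, 2, 1, 1, 1, 1.
The order of φ is the least common multiple of its cycle lengths: lcm(4, 2) = 4.

4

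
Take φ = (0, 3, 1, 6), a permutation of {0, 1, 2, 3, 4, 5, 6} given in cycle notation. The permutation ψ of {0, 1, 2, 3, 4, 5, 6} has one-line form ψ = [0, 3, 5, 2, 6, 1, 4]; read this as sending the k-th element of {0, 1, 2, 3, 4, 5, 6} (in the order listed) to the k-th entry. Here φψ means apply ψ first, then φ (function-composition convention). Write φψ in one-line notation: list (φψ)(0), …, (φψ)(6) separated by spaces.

Chase each element through ψ then φ: 0 → 0 → 3; 1 → 3 → 1; 2 → 5 → 5; 3 → 2 → 2; 4 → 6 → 0; 5 → 1 → 6; 6 → 4 → 4.
Collecting the images, φψ = [3 1 5 2 0 6 4].

3 1 5 2 0 6 4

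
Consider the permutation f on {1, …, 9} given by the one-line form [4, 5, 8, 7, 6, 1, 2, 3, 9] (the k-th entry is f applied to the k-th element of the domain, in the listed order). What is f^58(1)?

Tracing 1 → 4 → … returns to 1 after 6 steps, so 1 lies in a 6-cycle (1 4 7 2 5 6).
Since the cycle has length 6, f^58 acts on it the same as f^4 (58 mod 6 = 4).
Stepping 4 places around the cycle: 1 → 4 → 7 → 2 → 5.

5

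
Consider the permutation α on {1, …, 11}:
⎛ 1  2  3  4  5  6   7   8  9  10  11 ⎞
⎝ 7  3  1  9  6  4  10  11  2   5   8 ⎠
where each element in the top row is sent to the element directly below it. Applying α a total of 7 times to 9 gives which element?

6

Tracing 9 → 2 → … returns to 9 after 9 steps, so 9 lies in a 9-cycle (1, 7, 10, 5, 6, 4, 9, 2, 3).
Advancing 7 steps from 9: 9 → 2 → 3 → 1 → 7 → 10 → 5 → 6.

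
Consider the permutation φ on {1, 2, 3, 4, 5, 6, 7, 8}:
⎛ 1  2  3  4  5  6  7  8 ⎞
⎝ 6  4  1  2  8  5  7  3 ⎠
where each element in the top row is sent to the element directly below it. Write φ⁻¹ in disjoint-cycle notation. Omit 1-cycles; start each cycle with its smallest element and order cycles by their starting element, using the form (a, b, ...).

(1, 3, 8, 5, 6)(2, 4)

The cycle decomposition of φ is (1, 6, 5, 8, 3)(2, 4).
The inverse reverses every cycle; in canonical form, φ⁻¹ = (1, 3, 8, 5, 6)(2, 4).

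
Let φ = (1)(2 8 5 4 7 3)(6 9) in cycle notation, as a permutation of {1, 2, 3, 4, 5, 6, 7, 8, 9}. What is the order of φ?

6

The disjoint cycles have lengths 6, 2, 1.
The order of φ is the least common multiple of its cycle lengths: lcm(6, 2) = 6.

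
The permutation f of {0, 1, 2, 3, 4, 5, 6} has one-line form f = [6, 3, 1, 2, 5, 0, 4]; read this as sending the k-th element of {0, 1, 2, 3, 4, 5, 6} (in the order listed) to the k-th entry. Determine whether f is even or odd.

In disjoint-cycle form the cycle lengths are 4, 3.
A cycle of length ℓ contributes ℓ−1 transpositions, so f is a product of 3 + 2 = 5 transpositions — odd.

odd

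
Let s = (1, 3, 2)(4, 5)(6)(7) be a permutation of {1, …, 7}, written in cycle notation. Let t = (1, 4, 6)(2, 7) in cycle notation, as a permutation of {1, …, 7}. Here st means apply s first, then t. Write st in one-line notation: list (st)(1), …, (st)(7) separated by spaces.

3 4 7 5 6 1 2

Chase each element through s then t: 1 → 3 → 3; 2 → 1 → 4; 3 → 2 → 7; 4 → 5 → 5; 5 → 4 → 6; 6 → 6 → 1; 7 → 7 → 2.
Collecting the images, st = [3 4 7 5 6 1 2].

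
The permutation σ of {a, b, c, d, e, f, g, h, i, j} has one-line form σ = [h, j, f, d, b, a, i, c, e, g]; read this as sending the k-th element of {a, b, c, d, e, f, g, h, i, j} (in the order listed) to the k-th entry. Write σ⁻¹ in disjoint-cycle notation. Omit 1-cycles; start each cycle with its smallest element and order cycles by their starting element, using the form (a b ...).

(a f c h)(b e i g j)

The cycle decomposition of σ is (a h c f)(b j g i e).
Reversing each cycle (and rotating so the smallest element leads) gives σ⁻¹ = (a f c h)(b e i g j).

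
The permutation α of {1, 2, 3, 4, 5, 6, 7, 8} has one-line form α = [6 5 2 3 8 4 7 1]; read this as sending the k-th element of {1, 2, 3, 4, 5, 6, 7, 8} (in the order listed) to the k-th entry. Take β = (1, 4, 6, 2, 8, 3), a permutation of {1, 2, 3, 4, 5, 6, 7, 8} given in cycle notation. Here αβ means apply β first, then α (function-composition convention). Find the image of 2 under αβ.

1

First apply β: β(2) = 8, then α(8) = 1. Thus (αβ)(2) = 1.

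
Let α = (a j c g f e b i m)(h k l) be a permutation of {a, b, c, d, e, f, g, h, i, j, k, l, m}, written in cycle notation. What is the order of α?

9

The disjoint cycles have lengths 9, 3, 1.
The order of α is the least common multiple of its cycle lengths: lcm(9, 3) = 9.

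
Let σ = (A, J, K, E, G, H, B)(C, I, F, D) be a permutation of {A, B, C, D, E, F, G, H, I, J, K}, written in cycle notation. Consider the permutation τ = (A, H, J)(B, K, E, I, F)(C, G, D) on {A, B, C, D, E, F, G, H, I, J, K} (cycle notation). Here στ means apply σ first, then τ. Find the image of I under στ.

(στ)(I) = τ(σ(I)). σ(I) = F, then τ(F) = B. So (στ)(I) = B.

B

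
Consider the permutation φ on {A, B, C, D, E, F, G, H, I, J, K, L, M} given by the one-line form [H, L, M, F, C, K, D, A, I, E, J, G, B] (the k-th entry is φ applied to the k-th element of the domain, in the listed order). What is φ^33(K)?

C

Tracing K → J → … returns to K after 10 steps, so K lies in a 10-cycle (B L G D F K J E C M).
Powers repeat with period 10 on this cycle, and 33 mod 10 = 3, so φ^33(K) = φ^3(K).
Advancing 3 steps from K: K → J → E → C.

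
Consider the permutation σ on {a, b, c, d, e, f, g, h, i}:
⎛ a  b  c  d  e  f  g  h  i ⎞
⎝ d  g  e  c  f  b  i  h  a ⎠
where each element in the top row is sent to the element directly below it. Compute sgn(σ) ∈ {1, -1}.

In disjoint-cycle form the cycle lengths are 8, 1.
A cycle of length ℓ contributes ℓ−1 transpositions, so σ is a product of 7 transpositions — odd.

-1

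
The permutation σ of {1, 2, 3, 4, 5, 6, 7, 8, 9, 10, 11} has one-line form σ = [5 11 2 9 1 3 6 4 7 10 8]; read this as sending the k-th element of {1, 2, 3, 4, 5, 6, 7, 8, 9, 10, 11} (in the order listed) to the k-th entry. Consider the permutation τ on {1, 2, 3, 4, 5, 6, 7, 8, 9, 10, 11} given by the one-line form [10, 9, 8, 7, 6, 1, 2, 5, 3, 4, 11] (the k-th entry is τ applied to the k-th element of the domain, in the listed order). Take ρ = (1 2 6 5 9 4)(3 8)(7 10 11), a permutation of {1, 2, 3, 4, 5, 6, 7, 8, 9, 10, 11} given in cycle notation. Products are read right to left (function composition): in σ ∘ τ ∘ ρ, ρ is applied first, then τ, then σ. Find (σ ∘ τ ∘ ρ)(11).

11

Apply the permutations in order: ρ(11) = 7, then τ(7) = 2, then σ(2) = 11. So (σ ∘ τ ∘ ρ)(11) = 11.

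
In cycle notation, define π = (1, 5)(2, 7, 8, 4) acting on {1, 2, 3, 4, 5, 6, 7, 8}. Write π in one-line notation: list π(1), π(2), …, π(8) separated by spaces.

Image by image: 1→5, 2→7, 3→3, 4→2, 5→1, 6→6, 7→8, 8→4.
So the one-line form is 5 7 3 2 1 6 8 4.

5 7 3 2 1 6 8 4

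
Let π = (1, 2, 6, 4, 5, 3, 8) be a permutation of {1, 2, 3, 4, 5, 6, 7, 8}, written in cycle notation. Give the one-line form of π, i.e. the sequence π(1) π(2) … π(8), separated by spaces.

Reading each image from the cycles: 1↦2, 2↦6, 3↦8, 4↦5, 5↦3, 6↦4, 7↦7, 8↦1.
So the one-line form is 2 6 8 5 3 4 7 1.

2 6 8 5 3 4 7 1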